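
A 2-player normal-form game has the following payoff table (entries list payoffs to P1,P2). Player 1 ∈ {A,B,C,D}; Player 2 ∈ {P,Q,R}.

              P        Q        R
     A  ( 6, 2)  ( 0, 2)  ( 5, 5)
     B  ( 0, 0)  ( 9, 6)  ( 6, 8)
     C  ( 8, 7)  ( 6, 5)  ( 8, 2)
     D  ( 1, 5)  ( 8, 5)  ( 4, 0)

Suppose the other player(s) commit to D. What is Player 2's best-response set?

u_2(P vs D) = 5
u_2(Q vs D) = 5
u_2(R vs D) = 0
max payoff 5 at {P,Q}

argmax u_2 = {P,Q}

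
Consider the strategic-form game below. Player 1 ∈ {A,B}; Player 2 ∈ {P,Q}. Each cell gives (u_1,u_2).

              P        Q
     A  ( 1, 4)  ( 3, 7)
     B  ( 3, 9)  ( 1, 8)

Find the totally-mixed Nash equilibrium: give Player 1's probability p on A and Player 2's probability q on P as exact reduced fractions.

P1 indiff ⇒ q·1+(1-q)·3 = q·3+(1-q)·1 ⇒ q(-2) = (1-q)(-2) ⇒ q = 1/2
P2 indiff ⇒ p·4+(1-p)·9 = p·7+(1-p)·8 ⇒ p(-3) = (1-p)(-1) ⇒ p = 1/4

(p,q) = (1/4, 1/2)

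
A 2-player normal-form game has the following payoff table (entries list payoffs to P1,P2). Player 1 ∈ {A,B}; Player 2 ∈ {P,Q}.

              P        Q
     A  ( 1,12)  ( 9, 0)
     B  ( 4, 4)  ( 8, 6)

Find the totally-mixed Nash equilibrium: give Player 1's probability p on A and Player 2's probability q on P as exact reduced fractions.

P1 indiff ⇒ q·1+(1-q)·9 = q·4+(1-q)·8 ⇒ q(-3) = (1-q)(-1) ⇒ q = 1/4
P2 indiff ⇒ p·12+(1-p)·4 = p·0+(1-p)·6 ⇒ p(12) = (1-p)(2) ⇒ p = 1/7

p=1/7, q=1/4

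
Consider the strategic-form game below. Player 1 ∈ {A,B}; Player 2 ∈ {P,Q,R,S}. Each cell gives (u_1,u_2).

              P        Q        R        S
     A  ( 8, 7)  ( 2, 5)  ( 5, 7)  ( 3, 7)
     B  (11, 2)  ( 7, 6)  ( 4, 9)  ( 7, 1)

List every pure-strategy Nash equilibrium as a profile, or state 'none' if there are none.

(A,P): not NE [P1→B gives 11>8]
(A,Q): not NE [P1→B gives 7>2; P2→S gives 7>5]
(A,R): NE
(A,S): not NE [P1→B gives 7>3]
(B,P): not NE [P2→R gives 9>2]
(B,Q): not NE [P2→R gives 9>6]
(B,R): not NE [P1→A gives 5>4]
(B,S): not NE [P2→R gives 9>1]

PSNE = {(A,R)}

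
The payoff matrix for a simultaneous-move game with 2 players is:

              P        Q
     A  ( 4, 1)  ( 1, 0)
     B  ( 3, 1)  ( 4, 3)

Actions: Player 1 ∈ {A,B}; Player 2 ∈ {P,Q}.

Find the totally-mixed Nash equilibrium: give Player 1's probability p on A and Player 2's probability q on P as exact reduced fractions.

P1 indiff ⇒ q·4+(1-q)·1 = q·3+(1-q)·4 ⇒ q(1) = (1-q)(3) ⇒ q = 3/4
P2 indiff ⇒ p·1+(1-p)·1 = p·0+(1-p)·3 ⇒ p(1) = (1-p)(2) ⇒ p = 2/3

P1 mixes 2/3 on A; P2 mixes 3/4 on P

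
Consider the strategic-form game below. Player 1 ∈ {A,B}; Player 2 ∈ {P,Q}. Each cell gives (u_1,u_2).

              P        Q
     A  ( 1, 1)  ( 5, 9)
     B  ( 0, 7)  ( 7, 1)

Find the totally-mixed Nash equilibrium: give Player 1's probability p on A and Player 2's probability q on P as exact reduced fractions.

P1 indiff ⇒ q·1+(1-q)·5 = q·0+(1-q)·7 ⇒ q(1) = (1-q)(2) ⇒ q = 2/3
P2 indiff ⇒ p·1+(1-p)·7 = p·9+(1-p)·1 ⇒ p(-8) = (1-p)(-6) ⇒ p = 3/7

p=3/7, q=2/3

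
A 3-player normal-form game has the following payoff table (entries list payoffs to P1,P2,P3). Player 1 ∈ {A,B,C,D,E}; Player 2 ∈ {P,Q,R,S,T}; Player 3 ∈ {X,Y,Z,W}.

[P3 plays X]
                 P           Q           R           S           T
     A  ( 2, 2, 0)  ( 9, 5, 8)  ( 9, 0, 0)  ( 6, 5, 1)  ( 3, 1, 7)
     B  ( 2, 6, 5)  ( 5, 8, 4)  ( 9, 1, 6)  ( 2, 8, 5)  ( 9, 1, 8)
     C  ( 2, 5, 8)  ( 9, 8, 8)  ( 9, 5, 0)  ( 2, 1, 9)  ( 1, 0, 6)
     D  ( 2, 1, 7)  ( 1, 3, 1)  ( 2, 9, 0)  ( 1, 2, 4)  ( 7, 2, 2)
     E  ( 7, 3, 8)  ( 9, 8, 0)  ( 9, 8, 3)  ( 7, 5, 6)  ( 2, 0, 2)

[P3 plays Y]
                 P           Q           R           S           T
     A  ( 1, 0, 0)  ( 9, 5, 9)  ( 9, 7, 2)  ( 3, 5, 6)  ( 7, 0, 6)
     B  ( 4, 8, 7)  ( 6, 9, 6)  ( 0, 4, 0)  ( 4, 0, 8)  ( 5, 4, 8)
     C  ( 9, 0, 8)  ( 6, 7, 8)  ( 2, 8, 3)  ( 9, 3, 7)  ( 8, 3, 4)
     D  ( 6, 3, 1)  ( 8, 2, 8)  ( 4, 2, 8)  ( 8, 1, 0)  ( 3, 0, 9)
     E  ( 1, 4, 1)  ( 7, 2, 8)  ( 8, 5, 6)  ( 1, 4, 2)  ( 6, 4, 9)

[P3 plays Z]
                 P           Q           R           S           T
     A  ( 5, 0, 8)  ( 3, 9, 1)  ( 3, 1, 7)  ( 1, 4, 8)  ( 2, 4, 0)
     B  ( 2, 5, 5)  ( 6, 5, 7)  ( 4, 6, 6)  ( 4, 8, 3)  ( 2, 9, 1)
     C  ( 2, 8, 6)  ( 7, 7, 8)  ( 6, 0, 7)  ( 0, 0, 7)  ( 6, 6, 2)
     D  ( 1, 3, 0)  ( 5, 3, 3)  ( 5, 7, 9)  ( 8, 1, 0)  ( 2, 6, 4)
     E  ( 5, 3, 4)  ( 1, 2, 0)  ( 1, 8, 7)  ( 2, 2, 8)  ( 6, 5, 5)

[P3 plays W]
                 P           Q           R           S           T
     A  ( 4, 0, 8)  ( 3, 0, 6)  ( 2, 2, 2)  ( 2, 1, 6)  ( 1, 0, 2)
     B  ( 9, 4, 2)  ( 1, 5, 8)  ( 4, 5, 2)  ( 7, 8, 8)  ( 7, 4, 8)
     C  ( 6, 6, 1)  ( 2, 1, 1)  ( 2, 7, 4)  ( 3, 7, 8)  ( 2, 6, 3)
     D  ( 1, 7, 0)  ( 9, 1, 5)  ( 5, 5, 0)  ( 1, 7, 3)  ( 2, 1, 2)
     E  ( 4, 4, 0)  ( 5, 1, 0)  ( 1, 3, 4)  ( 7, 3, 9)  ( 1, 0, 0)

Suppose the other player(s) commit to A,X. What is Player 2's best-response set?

u_2(P vs A,X) = 2
u_2(Q vs A,X) = 5
u_2(R vs A,X) = 0
u_2(S vs A,X) = 5
u_2(T vs A,X) = 1
max payoff 5 at {Q,S}

argmax u_2 = {Q,S}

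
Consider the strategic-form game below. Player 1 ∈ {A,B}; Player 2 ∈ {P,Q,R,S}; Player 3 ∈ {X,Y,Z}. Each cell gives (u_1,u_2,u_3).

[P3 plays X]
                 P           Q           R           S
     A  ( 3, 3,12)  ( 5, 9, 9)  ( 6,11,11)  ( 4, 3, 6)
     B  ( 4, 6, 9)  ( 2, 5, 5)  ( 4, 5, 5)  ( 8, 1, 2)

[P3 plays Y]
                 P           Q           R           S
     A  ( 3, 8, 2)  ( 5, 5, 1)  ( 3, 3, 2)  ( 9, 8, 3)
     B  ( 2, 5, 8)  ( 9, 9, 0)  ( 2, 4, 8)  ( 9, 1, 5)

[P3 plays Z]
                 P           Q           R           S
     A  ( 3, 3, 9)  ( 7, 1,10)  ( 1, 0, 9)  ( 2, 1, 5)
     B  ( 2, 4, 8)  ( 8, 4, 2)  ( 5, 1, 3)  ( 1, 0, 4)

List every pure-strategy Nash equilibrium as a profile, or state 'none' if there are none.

PSNE = {(A,R,X), (B,P,X)}

(A,P,X): not NE [P1→B gives 4>3; P2→R gives 11>3]
(A,P,Y): not NE [P3→X gives 12>2]
(A,P,Z): not NE [P3→X gives 12>9]
(A,Q,X): not NE [P2→R gives 11>9; P3→Z gives 10>9]
(A,Q,Y): not NE [P1→B gives 9>5; P2→S gives 8>5; P3→Z gives 10>1]
(A,Q,Z): not NE [P1→B gives 8>7; P2→P gives 3>1]
(A,R,X): NE
(A,R,Y): not NE [P2→S gives 8>3; P3→X gives 11>2]
(A,R,Z): not NE [P1→B gives 5>1; P2→P gives 3>0; P3→X gives 11>9]
(A,S,X): not NE [P1→B gives 8>4; P2→R gives 11>3]
(A,S,Y): not NE [P3→X gives 6>3]
(A,S,Z): not NE [P2→P gives 3>1; P3→X gives 6>5]
(B,P,X): NE
(B,P,Y): not NE [P1→A gives 3>2; P2→Q gives 9>5; P3→X gives 9>8]
(B,P,Z): not NE [P1→A gives 3>2; P3→X gives 9>8]
(B,Q,X): not NE [P1→A gives 5>2; P2→P gives 6>5]
(B,Q,Y): not NE [P3→X gives 5>0]
(B,Q,Z): not NE [P3→X gives 5>2]
(B,R,X): not NE [P1→A gives 6>4; P2→P gives 6>5; P3→Y gives 8>5]
(B,R,Y): not NE [P1→A gives 3>2; P2→Q gives 9>4]
(B,R,Z): not NE [P2→Q gives 4>1; P3→Y gives 8>3]
(B,S,X): not NE [P2→P gives 6>1; P3→Y gives 5>2]
(B,S,Y): not NE [P2→Q gives 9>1]
(B,S,Z): not NE [P1→A gives 2>1; P2→Q gives 4>0; P3→Y gives 5>4]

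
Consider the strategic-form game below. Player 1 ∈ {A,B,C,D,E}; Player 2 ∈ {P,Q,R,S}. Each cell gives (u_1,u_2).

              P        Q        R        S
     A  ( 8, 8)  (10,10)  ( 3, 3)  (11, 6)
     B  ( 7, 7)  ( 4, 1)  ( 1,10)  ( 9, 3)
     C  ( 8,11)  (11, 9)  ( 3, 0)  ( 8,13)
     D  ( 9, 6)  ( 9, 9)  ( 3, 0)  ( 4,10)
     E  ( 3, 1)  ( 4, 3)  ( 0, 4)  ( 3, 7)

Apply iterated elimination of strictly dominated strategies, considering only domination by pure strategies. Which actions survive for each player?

IESDS → P1:{A,C,D} P2:{P,Q,S}

P1 drop B (A beats it: P:8>7 Q:10>4 R:3>1 S:11>9)
P1 drop E (A beats it: P:8>3 Q:10>4 R:3>0 S:11>3)
P2 drop R (P beats it: A:8>3 C:11>0 D:6>0)
P1→{A,C,D} P2→{P,Q,S}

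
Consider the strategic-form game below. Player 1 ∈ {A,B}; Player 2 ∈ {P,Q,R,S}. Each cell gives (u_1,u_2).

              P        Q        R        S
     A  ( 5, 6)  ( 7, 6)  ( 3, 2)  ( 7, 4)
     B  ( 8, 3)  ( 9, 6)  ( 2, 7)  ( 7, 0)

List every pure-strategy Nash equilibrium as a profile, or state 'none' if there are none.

(A,P): not NE [P1→B gives 8>5]
(A,Q): not NE [P1→B gives 9>7]
(A,R): not NE [P2→Q gives 6>2]
(A,S): not NE [P2→Q gives 6>4]
(B,P): not NE [P2→R gives 7>3]
(B,Q): not NE [P2→R gives 7>6]
(B,R): not NE [P1→A gives 3>2]
(B,S): not NE [P2→R gives 7>0]

PSNE: ∅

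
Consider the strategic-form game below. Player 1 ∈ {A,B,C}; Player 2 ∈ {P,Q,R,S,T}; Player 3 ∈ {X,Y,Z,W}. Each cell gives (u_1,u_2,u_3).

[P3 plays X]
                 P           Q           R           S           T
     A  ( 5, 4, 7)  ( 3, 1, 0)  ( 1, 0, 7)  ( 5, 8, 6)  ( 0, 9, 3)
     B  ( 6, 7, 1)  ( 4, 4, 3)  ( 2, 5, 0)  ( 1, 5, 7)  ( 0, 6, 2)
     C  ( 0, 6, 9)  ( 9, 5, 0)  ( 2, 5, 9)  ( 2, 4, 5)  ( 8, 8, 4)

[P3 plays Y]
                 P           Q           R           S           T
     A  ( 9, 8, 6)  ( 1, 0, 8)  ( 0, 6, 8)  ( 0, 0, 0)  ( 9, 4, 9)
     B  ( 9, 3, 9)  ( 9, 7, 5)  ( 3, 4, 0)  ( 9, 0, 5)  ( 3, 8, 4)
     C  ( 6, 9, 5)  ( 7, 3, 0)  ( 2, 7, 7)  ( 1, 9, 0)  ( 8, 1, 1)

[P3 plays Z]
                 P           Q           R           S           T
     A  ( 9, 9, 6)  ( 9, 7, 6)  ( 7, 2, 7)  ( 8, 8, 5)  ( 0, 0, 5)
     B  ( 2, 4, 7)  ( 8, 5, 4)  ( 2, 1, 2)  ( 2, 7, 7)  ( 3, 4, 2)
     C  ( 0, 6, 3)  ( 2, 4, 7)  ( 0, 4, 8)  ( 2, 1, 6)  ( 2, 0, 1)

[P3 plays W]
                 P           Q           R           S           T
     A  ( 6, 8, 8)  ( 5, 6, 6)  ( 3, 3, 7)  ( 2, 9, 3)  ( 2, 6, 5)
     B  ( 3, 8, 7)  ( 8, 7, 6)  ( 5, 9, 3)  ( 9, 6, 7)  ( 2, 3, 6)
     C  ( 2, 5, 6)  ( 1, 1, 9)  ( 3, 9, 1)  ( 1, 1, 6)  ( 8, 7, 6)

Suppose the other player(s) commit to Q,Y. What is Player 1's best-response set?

u_1(A vs Q,Y) = 1
u_1(B vs Q,Y) = 9
u_1(C vs Q,Y) = 7
max payoff 9 at {B}

argmax u_1 = {B}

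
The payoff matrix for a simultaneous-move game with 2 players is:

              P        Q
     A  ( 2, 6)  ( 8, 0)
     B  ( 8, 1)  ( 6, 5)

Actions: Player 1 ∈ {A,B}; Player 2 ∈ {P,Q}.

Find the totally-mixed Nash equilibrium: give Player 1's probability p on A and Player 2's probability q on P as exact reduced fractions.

P1 indiff ⇒ q·2+(1-q)·8 = q·8+(1-q)·6 ⇒ q(-6) = (1-q)(-2) ⇒ q = 1/4
P2 indiff ⇒ p·6+(1-p)·1 = p·0+(1-p)·5 ⇒ p(6) = (1-p)(4) ⇒ p = 2/5

P1 mixes 2/5 on A; P2 mixes 1/4 on P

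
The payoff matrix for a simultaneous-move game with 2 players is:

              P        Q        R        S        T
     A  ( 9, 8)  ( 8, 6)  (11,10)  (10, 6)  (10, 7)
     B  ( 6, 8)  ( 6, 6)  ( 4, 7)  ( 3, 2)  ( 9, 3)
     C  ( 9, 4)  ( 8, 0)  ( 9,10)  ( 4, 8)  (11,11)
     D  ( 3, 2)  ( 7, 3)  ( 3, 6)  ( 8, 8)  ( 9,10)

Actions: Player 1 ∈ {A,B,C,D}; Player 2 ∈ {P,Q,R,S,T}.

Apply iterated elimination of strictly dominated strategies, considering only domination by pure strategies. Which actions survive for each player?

P1 drop B (A beats it: P:9>6 Q:8>6 R:11>4 S:10>3 T:10>9)
P1 drop D (A beats it: P:9>3 Q:8>7 R:11>3 S:10>8 T:10>9)
P2 drop P (R beats it: A:10>8 C:10>4)
P2 drop Q (R beats it: A:10>6 C:10>0)
P2 drop S (R beats it: A:10>6 C:10>8)
P1→{A,C} P2→{R,T}

IESDS → P1:{A,C} P2:{R,T}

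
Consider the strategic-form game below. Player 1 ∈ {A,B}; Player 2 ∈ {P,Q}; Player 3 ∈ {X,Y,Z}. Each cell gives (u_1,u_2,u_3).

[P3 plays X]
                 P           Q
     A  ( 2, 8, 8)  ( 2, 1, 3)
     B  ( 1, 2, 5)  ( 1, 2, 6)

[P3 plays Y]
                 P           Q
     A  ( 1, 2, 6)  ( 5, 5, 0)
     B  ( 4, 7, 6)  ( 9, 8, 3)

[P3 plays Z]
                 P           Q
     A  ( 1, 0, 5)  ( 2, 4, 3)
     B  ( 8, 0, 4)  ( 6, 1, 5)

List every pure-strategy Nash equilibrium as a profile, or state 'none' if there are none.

NE set: (A,P,X)

(A,P,X): NE
(A,P,Y): not NE [P1→B gives 4>1; P2→Q gives 5>2; P3→X gives 8>6]
(A,P,Z): not NE [P1→B gives 8>1; P2→Q gives 4>0; P3→X gives 8>5]
(A,Q,X): not NE [P2→P gives 8>1]
(A,Q,Y): not NE [P1→B gives 9>5; P3→Z gives 3>0]
(A,Q,Z): not NE [P1→B gives 6>2]
(B,P,X): not NE [P1→A gives 2>1; P3→Y gives 6>5]
(B,P,Y): not NE [P2→Q gives 8>7]
(B,P,Z): not NE [P2→Q gives 1>0; P3→Y gives 6>4]
(B,Q,X): not NE [P1→A gives 2>1]
(B,Q,Y): not NE [P3→X gives 6>3]
(B,Q,Z): not NE [P3→X gives 6>5]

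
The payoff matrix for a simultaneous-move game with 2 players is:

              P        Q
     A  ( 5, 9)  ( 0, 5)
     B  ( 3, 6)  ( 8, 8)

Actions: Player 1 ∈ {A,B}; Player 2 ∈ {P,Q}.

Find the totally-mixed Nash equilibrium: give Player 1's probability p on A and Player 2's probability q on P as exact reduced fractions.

P1 indiff ⇒ q·5+(1-q)·0 = q·3+(1-q)·8 ⇒ q(2) = (1-q)(8) ⇒ q = 4/5
P2 indiff ⇒ p·9+(1-p)·6 = p·5+(1-p)·8 ⇒ p(4) = (1-p)(2) ⇒ p = 1/3

p=1/3, q=4/5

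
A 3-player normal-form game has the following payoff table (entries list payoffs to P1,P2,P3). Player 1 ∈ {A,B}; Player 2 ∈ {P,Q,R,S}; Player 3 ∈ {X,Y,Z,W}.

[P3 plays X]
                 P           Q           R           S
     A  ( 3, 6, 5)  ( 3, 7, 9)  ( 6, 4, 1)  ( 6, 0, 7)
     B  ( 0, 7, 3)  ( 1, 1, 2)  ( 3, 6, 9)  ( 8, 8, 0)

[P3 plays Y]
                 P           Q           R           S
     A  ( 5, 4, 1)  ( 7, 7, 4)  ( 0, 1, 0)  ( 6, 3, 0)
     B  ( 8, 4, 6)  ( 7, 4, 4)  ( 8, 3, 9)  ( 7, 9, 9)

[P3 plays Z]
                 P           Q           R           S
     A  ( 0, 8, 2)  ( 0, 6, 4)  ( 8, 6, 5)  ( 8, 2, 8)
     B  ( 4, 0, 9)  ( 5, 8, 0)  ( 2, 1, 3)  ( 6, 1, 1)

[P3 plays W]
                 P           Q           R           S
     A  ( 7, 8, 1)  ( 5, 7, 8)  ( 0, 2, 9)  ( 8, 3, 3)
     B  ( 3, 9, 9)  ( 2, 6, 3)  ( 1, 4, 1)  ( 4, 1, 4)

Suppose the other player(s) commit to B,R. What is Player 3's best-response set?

BR_3 = {X,Y}

u_3(X vs B,R) = 9
u_3(Y vs B,R) = 9
u_3(Z vs B,R) = 3
u_3(W vs B,R) = 1
max payoff 9 at {X,Y}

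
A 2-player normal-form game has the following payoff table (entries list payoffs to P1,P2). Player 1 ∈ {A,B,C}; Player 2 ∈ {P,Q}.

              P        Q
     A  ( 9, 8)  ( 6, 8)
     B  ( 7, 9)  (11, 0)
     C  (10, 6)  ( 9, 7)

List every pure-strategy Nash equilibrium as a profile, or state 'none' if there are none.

Equilibria: none

(A,P): not NE [P1→C gives 10>9]
(A,Q): not NE [P1→B gives 11>6]
(B,P): not NE [P1→C gives 10>7]
(B,Q): not NE [P2→P gives 9>0]
(C,P): not NE [P2→Q gives 7>6]
(C,Q): not NE [P1→B gives 11>9]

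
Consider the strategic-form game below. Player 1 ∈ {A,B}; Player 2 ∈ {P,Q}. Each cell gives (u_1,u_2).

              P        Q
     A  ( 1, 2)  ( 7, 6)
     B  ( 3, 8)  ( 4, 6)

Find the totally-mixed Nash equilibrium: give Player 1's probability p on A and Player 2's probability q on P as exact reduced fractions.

(p,q) = (1/3, 3/5)

P1 indiff ⇒ q·1+(1-q)·7 = q·3+(1-q)·4 ⇒ q(-2) = (1-q)(-3) ⇒ q = 3/5
P2 indiff ⇒ p·2+(1-p)·8 = p·6+(1-p)·6 ⇒ p(-4) = (1-p)(-2) ⇒ p = 1/3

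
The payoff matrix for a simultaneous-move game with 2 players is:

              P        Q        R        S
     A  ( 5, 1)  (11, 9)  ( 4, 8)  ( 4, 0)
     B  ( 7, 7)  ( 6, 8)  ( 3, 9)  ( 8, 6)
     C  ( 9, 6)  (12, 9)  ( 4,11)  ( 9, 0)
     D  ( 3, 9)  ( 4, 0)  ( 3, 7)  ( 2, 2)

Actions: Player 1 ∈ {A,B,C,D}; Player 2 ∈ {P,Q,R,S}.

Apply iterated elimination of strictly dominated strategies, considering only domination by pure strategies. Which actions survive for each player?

Remaining: P1:{A,C} P2:{Q,R}

P1 drop B (C beats it: P:9>7 Q:12>6 R:4>3 S:9>8)
P1 drop D (A beats it: P:5>3 Q:11>4 R:4>3 S:4>2)
P2 drop P (Q beats it: A:9>1 C:9>6)
P2 drop S (Q beats it: A:9>0 C:9>0)
P1→{A,C} P2→{Q,R}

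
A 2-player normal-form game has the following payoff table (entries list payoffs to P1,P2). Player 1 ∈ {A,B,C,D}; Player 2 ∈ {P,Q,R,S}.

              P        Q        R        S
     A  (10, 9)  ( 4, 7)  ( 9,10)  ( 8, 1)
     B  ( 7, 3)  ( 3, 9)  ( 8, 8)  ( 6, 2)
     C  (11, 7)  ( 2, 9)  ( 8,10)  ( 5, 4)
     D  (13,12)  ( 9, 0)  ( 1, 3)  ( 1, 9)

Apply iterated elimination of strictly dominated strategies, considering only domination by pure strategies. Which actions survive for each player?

Survivors P1:{A,C,D} P2:{P,R}

P1 drop B (A beats it: P:10>7 Q:4>3 R:9>8 S:8>6)
P2 drop Q (R beats it: A:10>7 C:10>9 D:3>0)
P2 drop S (P beats it: A:9>1 C:7>4 D:12>9)
P1→{A,C,D} P2→{P,R}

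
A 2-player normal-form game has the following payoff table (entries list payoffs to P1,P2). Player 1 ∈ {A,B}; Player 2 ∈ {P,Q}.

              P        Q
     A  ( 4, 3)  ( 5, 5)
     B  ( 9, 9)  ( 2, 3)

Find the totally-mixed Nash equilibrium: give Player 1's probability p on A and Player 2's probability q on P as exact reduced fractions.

P1 mixes 3/4 on A; P2 mixes 3/8 on P

P1 indiff ⇒ q·4+(1-q)·5 = q·9+(1-q)·2 ⇒ q(-5) = (1-q)(-3) ⇒ q = 3/8
P2 indiff ⇒ p·3+(1-p)·9 = p·5+(1-p)·3 ⇒ p(-2) = (1-p)(-6) ⇒ p = 3/4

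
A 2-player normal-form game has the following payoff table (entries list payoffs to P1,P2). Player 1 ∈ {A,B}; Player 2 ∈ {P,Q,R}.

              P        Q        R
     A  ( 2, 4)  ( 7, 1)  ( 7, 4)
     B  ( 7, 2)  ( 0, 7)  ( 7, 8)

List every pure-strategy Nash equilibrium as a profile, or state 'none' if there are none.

(A,P): not NE [P1→B gives 7>2]
(A,Q): not NE [P2→R gives 4>1]
(A,R): NE
(B,P): not NE [P2→R gives 8>2]
(B,Q): not NE [P1→A gives 7>0; P2→R gives 8>7]
(B,R): NE

Nash profiles: (A,R), (B,R)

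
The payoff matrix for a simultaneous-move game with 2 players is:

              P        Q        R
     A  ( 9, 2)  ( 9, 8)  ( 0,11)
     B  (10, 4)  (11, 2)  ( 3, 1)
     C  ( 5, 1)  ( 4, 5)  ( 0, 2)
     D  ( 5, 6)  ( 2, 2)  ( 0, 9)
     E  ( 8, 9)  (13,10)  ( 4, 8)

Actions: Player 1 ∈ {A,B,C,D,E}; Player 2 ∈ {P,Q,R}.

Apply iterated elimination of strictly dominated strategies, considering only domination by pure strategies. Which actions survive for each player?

P1 drop A (B beats it: P:10>9 Q:11>9 R:3>0)
P1 drop C (B beats it: P:10>5 Q:11>4 R:3>0)
P1 drop D (B beats it: P:10>5 Q:11>2 R:3>0)
P2 drop R (P beats it: B:4>1 E:9>8)
P1→{B,E} P2→{P,Q}

IESDS → P1:{B,E} P2:{P,Q}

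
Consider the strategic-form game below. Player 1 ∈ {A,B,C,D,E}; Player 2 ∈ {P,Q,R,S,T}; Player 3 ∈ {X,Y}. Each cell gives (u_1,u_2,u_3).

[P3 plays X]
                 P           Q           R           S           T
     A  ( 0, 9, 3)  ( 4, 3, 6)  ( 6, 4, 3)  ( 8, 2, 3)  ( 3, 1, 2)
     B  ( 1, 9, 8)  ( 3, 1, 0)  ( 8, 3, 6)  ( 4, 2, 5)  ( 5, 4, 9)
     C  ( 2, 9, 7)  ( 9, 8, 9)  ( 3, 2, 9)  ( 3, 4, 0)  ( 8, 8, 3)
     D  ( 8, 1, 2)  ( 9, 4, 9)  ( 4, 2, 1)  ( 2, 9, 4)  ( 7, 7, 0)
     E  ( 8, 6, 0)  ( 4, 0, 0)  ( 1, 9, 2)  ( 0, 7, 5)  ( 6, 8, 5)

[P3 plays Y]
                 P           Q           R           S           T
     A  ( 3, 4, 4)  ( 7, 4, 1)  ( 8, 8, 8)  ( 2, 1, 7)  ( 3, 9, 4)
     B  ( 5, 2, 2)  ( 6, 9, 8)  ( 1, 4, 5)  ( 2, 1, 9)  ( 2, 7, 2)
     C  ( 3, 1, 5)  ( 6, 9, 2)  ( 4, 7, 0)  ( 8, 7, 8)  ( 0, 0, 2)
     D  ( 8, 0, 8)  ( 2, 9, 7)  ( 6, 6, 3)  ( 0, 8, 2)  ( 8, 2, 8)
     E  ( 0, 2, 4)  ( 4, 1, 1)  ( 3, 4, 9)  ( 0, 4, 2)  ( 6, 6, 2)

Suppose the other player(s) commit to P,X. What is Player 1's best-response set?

BR_1 = {D,E}

u_1(A vs P,X) = 0
u_1(B vs P,X) = 1
u_1(C vs P,X) = 2
u_1(D vs P,X) = 8
u_1(E vs P,X) = 8
max payoff 8 at {D,E}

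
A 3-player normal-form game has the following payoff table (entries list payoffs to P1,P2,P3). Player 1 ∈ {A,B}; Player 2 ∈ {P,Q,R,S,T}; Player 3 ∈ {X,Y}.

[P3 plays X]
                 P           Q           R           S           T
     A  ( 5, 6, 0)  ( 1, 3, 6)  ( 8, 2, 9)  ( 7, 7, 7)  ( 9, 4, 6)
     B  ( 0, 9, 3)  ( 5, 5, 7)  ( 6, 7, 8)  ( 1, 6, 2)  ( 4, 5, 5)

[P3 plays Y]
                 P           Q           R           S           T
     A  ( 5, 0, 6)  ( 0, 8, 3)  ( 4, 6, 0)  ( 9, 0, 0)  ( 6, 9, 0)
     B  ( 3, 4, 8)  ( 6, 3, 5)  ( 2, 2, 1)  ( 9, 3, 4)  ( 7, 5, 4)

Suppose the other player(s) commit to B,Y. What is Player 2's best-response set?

P2 best: {T}

u_2(P vs B,Y) = 4
u_2(Q vs B,Y) = 3
u_2(R vs B,Y) = 2
u_2(S vs B,Y) = 3
u_2(T vs B,Y) = 5
max payoff 5 at {T}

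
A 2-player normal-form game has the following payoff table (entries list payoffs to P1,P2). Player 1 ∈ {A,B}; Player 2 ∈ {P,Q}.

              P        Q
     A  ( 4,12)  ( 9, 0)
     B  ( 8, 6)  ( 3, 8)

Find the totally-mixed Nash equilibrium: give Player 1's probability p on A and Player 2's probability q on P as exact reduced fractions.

p=1/7, q=3/5

P1 indiff ⇒ q·4+(1-q)·9 = q·8+(1-q)·3 ⇒ q(-4) = (1-q)(-6) ⇒ q = 3/5
P2 indiff ⇒ p·12+(1-p)·6 = p·0+(1-p)·8 ⇒ p(12) = (1-p)(2) ⇒ p = 1/7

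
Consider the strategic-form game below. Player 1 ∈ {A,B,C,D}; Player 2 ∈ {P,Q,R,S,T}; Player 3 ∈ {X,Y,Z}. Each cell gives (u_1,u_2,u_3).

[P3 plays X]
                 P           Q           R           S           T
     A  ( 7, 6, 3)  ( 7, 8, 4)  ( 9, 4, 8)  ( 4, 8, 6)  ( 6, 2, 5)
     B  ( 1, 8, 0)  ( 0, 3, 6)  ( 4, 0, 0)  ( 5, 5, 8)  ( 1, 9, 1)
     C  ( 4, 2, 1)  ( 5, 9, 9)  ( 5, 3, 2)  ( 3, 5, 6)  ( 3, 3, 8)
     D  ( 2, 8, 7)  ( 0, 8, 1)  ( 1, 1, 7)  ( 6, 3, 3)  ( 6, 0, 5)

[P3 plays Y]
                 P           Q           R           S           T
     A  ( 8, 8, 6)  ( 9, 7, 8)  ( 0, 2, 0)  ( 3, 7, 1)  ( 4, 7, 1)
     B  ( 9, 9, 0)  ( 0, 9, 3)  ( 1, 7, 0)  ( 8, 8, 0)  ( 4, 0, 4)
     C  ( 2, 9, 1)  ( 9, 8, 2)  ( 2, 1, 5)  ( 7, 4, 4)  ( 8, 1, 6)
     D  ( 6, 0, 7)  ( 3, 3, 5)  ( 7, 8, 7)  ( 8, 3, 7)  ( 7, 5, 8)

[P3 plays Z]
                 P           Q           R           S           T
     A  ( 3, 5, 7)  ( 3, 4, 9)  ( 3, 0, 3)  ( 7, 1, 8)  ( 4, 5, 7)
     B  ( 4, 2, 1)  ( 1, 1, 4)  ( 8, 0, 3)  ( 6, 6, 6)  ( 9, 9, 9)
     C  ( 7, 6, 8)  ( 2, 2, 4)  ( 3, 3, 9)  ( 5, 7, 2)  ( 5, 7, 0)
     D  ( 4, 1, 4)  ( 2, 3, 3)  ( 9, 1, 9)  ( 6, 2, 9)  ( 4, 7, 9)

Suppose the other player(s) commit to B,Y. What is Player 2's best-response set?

u_2(P vs B,Y) = 9
u_2(Q vs B,Y) = 9
u_2(R vs B,Y) = 7
u_2(S vs B,Y) = 8
u_2(T vs B,Y) = 0
max payoff 9 at {P,Q}

argmax u_2 = {P,Q}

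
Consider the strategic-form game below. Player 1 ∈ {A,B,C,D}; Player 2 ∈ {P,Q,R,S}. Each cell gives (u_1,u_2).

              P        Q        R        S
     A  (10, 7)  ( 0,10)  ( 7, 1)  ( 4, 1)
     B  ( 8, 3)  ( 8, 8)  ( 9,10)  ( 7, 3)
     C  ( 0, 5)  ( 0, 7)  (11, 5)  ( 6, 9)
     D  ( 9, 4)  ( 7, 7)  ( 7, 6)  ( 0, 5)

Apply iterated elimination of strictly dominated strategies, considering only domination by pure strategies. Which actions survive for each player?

Survivors P1:{B,C} P2:{Q,R,S}

P2 drop P (Q beats it: A:10>7 B:8>3 C:7>5 D:7>4)
P1 drop A (B beats it: Q:8>0 R:9>7 S:7>4)
P1 drop D (B beats it: Q:8>7 R:9>7 S:7>0)
P1→{B,C} P2→{Q,R,S}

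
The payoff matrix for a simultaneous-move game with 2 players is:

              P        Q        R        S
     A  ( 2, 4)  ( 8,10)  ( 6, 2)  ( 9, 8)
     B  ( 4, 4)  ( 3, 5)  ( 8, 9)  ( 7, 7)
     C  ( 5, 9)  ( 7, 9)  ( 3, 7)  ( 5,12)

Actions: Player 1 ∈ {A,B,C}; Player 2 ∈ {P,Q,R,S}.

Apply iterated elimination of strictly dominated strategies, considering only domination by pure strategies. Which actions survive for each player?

P2 drop P (S beats it: A:8>4 B:7>4 C:12>9)
P1 drop C (A beats it: Q:8>7 R:6>3 S:9>5)
P1→{A,B} P2→{Q,R,S}

Survivors P1:{A,B} P2:{Q,R,S}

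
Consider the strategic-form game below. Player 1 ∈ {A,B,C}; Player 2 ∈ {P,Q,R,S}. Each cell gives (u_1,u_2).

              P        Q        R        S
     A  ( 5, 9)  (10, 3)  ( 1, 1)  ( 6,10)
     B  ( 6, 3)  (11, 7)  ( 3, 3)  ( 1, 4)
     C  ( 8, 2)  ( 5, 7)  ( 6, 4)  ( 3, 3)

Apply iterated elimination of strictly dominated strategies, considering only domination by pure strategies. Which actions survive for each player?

Survivors P1:{A,B} P2:{Q,S}

P2 drop P (S beats it: A:10>9 B:4>3 C:3>2)
P2 drop R (Q beats it: A:3>1 B:7>3 C:7>4)
P1 drop C (A beats it: Q:10>5 S:6>3)
P1→{A,B} P2→{Q,S}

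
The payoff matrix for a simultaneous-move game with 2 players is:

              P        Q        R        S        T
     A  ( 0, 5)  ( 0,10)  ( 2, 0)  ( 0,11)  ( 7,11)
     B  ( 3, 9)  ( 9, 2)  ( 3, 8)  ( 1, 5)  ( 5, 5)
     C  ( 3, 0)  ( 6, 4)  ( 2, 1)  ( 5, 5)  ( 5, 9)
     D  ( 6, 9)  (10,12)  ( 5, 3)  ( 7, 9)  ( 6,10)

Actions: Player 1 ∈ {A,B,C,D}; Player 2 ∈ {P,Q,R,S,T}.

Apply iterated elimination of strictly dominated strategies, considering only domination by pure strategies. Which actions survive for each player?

Remaining: P1:{A,D} P2:{Q,S,T}

P1 drop B (D beats it: P:6>3 Q:10>9 R:5>3 S:7>1 T:6>5)
P1 drop C (D beats it: P:6>3 Q:10>6 R:5>2 S:7>5 T:6>5)
P2 drop P (Q beats it: A:10>5 D:12>9)
P2 drop R (Q beats it: A:10>0 D:12>3)
P1→{A,D} P2→{Q,S,T}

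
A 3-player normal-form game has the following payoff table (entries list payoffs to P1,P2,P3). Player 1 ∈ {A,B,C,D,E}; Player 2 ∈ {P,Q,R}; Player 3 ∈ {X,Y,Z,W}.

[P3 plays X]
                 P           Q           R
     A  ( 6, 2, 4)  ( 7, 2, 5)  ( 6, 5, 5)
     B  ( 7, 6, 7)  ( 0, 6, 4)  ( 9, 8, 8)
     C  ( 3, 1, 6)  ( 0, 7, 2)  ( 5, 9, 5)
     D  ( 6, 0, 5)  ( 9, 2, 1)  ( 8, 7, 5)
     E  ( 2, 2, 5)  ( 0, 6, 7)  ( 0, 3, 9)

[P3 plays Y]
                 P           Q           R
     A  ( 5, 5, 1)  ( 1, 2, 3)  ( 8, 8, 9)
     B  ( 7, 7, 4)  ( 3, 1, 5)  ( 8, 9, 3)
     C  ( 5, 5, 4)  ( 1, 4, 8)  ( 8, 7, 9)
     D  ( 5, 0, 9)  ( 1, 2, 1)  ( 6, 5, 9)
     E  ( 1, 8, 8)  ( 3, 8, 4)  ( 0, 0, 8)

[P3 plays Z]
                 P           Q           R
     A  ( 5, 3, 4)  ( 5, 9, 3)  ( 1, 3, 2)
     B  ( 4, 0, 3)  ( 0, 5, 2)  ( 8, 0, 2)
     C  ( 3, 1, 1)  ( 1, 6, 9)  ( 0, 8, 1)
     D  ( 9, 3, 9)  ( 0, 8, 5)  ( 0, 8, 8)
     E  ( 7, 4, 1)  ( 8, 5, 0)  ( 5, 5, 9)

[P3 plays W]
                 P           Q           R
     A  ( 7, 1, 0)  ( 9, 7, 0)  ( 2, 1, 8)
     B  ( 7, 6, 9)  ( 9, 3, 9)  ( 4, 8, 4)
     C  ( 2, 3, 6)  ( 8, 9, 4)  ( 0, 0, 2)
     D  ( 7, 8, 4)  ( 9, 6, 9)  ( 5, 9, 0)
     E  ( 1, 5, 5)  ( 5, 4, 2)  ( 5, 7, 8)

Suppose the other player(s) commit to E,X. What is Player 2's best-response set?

u_2(P vs E,X) = 2
u_2(Q vs E,X) = 6
u_2(R vs E,X) = 3
max payoff 6 at {Q}

BR_2 = {Q}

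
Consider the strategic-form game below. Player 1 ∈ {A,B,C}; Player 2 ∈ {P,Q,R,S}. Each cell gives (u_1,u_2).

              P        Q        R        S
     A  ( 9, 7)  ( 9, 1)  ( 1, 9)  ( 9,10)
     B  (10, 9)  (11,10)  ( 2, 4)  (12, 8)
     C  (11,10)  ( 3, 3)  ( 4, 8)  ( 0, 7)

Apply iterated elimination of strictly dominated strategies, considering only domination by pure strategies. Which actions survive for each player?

P1 drop A (B beats it: P:10>9 Q:11>9 R:2>1 S:12>9)
P2 drop R (P beats it: B:9>4 C:10>8)
P2 drop S (P beats it: B:9>8 C:10>7)
P1→{B,C} P2→{P,Q}

Survivors P1:{B,C} P2:{P,Q}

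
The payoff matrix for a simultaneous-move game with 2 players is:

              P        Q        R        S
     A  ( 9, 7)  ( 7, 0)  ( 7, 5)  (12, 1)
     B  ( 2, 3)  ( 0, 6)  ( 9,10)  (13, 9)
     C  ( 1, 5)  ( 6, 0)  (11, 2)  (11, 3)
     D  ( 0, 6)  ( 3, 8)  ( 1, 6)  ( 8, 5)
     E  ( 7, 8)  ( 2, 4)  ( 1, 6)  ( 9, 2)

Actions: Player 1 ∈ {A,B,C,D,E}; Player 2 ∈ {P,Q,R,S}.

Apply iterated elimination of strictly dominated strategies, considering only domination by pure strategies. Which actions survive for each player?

Remaining: P1:{A,B,C} P2:{P,R,S}

P1 drop D (A beats it: P:9>0 Q:7>3 R:7>1 S:12>8)
P1 drop E (A beats it: P:9>7 Q:7>2 R:7>1 S:12>9)
P2 drop Q (R beats it: A:5>0 B:10>6 C:2>0)
P1→{A,B,C} P2→{P,R,S}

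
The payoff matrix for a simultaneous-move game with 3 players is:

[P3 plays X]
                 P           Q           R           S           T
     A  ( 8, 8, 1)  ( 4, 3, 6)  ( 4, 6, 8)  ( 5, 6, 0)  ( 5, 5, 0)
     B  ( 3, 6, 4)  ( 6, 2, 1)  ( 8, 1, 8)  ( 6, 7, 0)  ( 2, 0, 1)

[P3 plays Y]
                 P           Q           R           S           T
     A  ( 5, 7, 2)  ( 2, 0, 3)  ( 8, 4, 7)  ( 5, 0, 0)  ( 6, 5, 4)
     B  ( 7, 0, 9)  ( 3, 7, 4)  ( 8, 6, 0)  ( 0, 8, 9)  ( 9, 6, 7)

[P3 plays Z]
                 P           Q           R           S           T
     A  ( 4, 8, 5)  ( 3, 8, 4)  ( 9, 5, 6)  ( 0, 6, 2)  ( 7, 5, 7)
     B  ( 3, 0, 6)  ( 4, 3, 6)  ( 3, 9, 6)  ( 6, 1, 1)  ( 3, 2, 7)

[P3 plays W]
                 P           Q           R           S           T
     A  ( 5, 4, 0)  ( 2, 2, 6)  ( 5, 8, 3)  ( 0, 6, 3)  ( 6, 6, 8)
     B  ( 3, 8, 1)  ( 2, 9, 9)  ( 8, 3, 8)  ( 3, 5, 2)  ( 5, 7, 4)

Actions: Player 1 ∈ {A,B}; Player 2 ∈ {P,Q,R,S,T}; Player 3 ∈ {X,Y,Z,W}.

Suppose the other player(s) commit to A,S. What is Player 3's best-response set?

argmax u_3 = {W}

u_3(X vs A,S) = 0
u_3(Y vs A,S) = 0
u_3(Z vs A,S) = 2
u_3(W vs A,S) = 3
max payoff 3 at {W}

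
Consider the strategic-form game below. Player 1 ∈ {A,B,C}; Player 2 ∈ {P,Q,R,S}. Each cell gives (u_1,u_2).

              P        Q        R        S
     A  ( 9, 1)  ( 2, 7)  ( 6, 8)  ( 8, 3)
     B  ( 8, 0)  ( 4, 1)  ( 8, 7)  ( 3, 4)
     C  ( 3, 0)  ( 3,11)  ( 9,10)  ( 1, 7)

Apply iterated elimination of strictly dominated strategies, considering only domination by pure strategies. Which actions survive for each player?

IESDS → P1:{B,C} P2:{Q,R}

P2 drop P (Q beats it: A:7>1 B:1>0 C:11>0)
P2 drop S (R beats it: A:8>3 B:7>4 C:10>7)
P1 drop A (B beats it: Q:4>2 R:8>6)
P1→{B,C} P2→{Q,R}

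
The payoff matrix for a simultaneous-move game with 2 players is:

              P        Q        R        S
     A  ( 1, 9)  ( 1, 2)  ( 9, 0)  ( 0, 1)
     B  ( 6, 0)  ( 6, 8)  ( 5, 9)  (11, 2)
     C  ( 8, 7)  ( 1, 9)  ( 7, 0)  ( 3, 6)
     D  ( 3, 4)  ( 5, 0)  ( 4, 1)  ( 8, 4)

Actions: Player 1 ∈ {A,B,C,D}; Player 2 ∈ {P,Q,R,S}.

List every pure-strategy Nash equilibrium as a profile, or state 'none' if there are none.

Equilibria: none

(A,P): not NE [P1→C gives 8>1]
(A,Q): not NE [P1→B gives 6>1; P2→P gives 9>2]
(A,R): not NE [P2→P gives 9>0]
(A,S): not NE [P1→B gives 11>0; P2→P gives 9>1]
(B,P): not NE [P1→C gives 8>6; P2→R gives 9>0]
(B,Q): not NE [P2→R gives 9>8]
(B,R): not NE [P1→A gives 9>5]
(B,S): not NE [P2→R gives 9>2]
(C,P): not NE [P2→Q gives 9>7]
(C,Q): not NE [P1→B gives 6>1]
(C,R): not NE [P1→A gives 9>7; P2→Q gives 9>0]
(C,S): not NE [P1→B gives 11>3; P2→Q gives 9>6]
(D,P): not NE [P1→C gives 8>3]
(D,Q): not NE [P1→B gives 6>5; P2→S gives 4>0]
(D,R): not NE [P1→A gives 9>4; P2→S gives 4>1]
(D,S): not NE [P1→B gives 11>8]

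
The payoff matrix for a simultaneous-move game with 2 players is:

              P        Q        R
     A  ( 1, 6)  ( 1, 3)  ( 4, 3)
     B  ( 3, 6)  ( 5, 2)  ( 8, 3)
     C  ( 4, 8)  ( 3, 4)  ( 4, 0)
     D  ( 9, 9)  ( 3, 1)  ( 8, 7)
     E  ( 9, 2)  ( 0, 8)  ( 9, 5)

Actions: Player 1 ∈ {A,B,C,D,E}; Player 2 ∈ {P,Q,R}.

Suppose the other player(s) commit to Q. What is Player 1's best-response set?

u_1(A vs Q) = 1
u_1(B vs Q) = 5
u_1(C vs Q) = 3
u_1(D vs Q) = 3
u_1(E vs Q) = 0
max payoff 5 at {B}

argmax u_1 = {B}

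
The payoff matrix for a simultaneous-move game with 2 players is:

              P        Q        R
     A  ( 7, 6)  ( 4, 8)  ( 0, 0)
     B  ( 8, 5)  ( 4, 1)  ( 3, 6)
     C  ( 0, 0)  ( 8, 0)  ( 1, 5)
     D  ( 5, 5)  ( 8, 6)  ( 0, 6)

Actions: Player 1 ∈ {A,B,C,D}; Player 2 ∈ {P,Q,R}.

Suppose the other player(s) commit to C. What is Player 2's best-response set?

u_2(P vs C) = 0
u_2(Q vs C) = 0
u_2(R vs C) = 5
max payoff 5 at {R}

BR_2 = {R}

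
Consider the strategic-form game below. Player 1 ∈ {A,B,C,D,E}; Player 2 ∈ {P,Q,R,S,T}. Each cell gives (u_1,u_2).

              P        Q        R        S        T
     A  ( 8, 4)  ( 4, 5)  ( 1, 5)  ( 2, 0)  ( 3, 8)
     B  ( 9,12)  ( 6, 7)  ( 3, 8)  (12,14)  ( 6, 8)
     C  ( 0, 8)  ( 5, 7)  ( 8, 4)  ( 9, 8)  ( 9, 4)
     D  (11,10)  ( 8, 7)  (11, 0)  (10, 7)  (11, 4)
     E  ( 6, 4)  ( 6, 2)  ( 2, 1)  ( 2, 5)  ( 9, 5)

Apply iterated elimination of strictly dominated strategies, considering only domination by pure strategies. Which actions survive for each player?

IESDS → P1:{B,D} P2:{P,S}

P1 drop A (B beats it: P:9>8 Q:6>4 R:3>1 S:12>2 T:6>3)
P1 drop C (D beats it: P:11>0 Q:8>5 R:11>8 S:10>9 T:11>9)
P1 drop E (D beats it: P:11>6 Q:8>6 R:11>2 S:10>2 T:11>9)
P2 drop Q (P beats it: B:12>7 D:10>7)
P2 drop R (P beats it: B:12>8 D:10>0)
P2 drop T (P beats it: B:12>8 D:10>4)
P1→{B,D} P2→{P,S}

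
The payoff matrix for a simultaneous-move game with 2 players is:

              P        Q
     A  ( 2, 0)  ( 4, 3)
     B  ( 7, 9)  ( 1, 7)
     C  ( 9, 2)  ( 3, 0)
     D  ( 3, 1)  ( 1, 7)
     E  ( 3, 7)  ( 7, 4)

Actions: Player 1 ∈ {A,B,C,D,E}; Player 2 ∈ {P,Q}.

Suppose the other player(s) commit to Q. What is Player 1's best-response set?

u_1(A vs Q) = 4
u_1(B vs Q) = 1
u_1(C vs Q) = 3
u_1(D vs Q) = 1
u_1(E vs Q) = 7
max payoff 7 at {E}

P1 best: {E}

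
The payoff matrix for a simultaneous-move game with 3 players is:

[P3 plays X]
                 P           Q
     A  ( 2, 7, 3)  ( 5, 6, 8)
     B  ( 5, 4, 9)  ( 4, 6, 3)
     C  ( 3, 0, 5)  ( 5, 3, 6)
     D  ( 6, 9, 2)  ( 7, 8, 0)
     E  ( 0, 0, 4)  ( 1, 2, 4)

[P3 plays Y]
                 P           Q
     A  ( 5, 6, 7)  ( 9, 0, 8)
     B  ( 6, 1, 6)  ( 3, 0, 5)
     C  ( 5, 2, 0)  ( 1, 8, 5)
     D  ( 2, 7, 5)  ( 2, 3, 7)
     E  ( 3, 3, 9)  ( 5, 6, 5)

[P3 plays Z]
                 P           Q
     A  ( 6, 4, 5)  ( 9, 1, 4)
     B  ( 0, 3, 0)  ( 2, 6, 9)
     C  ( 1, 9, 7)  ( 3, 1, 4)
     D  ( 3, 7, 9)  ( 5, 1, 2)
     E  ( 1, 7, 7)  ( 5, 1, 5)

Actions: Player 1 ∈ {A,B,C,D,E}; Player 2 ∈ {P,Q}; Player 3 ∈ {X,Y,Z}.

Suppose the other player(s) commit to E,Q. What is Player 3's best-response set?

BR_3 = {Y,Z}

u_3(X vs E,Q) = 4
u_3(Y vs E,Q) = 5
u_3(Z vs E,Q) = 5
max payoff 5 at {Y,Z}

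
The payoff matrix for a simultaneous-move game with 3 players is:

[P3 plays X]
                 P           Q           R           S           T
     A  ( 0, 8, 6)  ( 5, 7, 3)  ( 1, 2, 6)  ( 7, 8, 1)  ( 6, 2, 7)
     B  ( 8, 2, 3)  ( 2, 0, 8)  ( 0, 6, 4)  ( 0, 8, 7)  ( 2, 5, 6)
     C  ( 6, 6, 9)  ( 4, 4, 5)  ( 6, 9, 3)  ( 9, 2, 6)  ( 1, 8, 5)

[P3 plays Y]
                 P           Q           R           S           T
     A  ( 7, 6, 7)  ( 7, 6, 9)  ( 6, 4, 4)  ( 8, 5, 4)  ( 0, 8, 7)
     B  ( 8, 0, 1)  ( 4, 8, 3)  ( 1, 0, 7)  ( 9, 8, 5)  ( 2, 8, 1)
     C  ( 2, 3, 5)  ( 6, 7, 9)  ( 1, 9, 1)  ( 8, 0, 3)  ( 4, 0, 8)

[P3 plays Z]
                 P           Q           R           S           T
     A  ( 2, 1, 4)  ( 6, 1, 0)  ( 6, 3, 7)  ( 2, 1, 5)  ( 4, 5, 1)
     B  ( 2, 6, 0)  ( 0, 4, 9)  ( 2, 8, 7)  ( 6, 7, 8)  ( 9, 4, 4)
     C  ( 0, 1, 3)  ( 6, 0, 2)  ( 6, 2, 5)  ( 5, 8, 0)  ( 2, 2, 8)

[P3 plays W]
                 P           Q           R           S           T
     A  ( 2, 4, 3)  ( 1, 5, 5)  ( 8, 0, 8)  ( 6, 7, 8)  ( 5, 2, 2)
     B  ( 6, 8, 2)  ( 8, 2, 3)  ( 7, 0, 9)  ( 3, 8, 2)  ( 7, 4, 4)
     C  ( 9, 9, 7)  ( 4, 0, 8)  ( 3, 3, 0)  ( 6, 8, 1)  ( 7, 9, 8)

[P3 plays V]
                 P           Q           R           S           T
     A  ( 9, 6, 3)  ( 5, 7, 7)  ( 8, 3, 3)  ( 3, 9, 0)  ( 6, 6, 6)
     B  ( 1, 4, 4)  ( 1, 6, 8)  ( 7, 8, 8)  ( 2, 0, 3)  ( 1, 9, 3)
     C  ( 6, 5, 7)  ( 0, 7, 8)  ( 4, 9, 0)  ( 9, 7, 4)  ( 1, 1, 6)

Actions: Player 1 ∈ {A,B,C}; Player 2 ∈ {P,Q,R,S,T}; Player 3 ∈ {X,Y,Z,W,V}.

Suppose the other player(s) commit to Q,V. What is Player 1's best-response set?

argmax u_1 = {A}

u_1(A vs Q,V) = 5
u_1(B vs Q,V) = 1
u_1(C vs Q,V) = 0
max payoff 5 at {A}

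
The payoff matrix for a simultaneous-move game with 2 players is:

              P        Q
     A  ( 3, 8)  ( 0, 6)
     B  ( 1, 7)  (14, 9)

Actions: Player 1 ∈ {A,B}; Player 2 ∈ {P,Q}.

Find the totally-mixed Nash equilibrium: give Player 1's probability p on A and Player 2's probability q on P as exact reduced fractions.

(p,q) = (1/2, 7/8)

P1 indiff ⇒ q·3+(1-q)·0 = q·1+(1-q)·14 ⇒ q(2) = (1-q)(14) ⇒ q = 7/8
P2 indiff ⇒ p·8+(1-p)·7 = p·6+(1-p)·9 ⇒ p(2) = (1-p)(2) ⇒ p = 1/2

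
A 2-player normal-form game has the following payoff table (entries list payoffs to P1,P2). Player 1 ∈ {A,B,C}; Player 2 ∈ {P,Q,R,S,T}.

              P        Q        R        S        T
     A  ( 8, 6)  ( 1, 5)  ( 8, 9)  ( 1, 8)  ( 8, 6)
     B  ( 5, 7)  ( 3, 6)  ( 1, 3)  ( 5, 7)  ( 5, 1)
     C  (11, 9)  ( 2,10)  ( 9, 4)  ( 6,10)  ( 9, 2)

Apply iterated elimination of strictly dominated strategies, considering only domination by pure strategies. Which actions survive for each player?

P1 drop A (C beats it: P:11>8 Q:2>1 R:9>8 S:6>1 T:9>8)
P2 drop R (P beats it: B:7>3 C:9>4)
P2 drop T (P beats it: B:7>1 C:9>2)
P1→{B,C} P2→{P,Q,S}

IESDS → P1:{B,C} P2:{P,Q,S}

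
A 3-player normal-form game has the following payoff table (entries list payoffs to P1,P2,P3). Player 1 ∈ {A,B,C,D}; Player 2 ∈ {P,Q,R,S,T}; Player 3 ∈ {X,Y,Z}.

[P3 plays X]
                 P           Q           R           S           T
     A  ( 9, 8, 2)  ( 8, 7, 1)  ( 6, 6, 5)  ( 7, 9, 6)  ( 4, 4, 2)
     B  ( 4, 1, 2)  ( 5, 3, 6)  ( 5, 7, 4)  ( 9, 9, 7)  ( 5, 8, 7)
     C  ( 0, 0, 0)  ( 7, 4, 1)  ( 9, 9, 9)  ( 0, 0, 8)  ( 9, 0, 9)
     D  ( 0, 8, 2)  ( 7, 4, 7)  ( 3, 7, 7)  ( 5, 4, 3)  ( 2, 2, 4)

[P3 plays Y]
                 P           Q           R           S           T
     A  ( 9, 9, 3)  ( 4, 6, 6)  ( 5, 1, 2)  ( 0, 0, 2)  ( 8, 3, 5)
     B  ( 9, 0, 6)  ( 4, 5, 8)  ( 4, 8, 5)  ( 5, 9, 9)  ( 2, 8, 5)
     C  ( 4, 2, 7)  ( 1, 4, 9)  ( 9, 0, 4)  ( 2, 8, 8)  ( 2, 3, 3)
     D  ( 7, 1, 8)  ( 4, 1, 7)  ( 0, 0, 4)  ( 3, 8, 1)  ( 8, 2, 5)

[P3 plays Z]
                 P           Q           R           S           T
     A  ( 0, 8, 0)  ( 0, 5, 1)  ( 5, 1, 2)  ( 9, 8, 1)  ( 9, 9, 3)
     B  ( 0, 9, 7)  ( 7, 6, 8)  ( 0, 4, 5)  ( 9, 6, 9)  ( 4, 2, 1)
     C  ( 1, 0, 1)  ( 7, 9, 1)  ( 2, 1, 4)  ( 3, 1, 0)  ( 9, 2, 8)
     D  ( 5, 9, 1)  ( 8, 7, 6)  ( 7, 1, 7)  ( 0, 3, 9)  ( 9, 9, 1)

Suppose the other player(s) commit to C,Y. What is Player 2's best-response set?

P2 best: {S}

u_2(P vs C,Y) = 2
u_2(Q vs C,Y) = 4
u_2(R vs C,Y) = 0
u_2(S vs C,Y) = 8
u_2(T vs C,Y) = 3
max payoff 8 at {S}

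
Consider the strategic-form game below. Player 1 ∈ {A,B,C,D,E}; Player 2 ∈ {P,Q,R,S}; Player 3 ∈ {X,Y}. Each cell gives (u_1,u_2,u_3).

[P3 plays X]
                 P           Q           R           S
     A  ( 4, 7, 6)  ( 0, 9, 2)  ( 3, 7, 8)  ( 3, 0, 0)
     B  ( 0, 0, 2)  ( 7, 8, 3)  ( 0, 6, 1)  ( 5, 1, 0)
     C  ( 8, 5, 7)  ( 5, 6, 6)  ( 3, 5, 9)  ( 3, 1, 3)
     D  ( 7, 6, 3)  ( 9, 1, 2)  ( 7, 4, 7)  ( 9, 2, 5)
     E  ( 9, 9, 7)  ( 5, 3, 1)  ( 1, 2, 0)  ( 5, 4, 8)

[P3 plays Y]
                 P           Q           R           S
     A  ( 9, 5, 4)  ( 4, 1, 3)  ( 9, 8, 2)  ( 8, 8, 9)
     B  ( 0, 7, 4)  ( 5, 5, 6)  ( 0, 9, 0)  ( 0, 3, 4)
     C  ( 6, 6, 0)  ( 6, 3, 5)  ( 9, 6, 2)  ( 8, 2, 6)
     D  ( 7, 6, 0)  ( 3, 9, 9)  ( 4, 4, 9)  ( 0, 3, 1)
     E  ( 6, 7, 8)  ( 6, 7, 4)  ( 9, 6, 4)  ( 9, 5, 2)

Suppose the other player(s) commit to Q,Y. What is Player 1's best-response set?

P1 best: {C,E}

u_1(A vs Q,Y) = 4
u_1(B vs Q,Y) = 5
u_1(C vs Q,Y) = 6
u_1(D vs Q,Y) = 3
u_1(E vs Q,Y) = 6
max payoff 6 at {C,E}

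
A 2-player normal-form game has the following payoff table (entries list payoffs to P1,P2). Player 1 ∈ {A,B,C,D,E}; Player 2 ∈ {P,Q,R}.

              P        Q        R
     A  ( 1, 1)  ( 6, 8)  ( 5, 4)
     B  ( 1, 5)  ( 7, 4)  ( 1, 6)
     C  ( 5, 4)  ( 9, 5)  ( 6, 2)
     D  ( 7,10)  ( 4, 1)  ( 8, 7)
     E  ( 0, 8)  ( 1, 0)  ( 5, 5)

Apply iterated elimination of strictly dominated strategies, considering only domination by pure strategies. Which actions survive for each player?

P1 drop A (C beats it: P:5>1 Q:9>6 R:6>5)
P1 drop B (C beats it: P:5>1 Q:9>7 R:6>1)
P1 drop E (C beats it: P:5>0 Q:9>1 R:6>5)
P2 drop R (P beats it: C:4>2 D:10>7)
P1→{C,D} P2→{P,Q}

Remaining: P1:{C,D} P2:{P,Q}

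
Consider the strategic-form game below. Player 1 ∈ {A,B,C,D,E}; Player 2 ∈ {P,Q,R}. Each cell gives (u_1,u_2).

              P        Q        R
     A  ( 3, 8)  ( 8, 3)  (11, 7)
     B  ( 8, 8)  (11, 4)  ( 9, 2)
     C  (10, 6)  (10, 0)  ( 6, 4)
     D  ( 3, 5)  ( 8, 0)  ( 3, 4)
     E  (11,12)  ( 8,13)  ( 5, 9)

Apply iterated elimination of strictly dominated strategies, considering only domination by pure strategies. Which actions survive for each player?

IESDS → P1:{B,C,E} P2:{P,Q}

P1 drop D (B beats it: P:8>3 Q:11>8 R:9>3)
P2 drop R (P beats it: A:8>7 B:8>2 C:6>4 E:12>9)
P1 drop A (B beats it: P:8>3 Q:11>8)
P1→{B,C,E} P2→{P,Q}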